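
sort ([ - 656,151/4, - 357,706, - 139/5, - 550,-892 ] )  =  [ - 892, -656, - 550  , - 357, - 139/5, 151/4,706]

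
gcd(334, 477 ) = 1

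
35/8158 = 35/8158 = 0.00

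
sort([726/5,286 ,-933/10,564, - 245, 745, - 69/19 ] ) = [  -  245, - 933/10, - 69/19,726/5,286,564,745]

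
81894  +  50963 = 132857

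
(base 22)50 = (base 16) 6E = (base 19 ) 5F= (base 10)110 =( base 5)420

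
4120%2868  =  1252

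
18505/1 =18505=18505.00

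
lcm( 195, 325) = 975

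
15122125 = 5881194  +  9240931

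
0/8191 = 0 = 0.00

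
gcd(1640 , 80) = 40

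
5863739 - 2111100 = 3752639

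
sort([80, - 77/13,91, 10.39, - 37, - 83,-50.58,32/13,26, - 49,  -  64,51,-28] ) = [ - 83, - 64, - 50.58,-49, - 37, - 28, - 77/13,32/13,10.39, 26,51,80, 91 ]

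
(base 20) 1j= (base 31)18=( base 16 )27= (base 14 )2b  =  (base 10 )39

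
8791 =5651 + 3140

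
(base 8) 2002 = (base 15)486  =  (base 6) 4430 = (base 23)1LE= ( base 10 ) 1026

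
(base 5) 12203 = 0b1110100000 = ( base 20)268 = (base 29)130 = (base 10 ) 928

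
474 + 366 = 840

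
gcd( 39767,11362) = 5681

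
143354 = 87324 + 56030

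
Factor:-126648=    - 2^3*3^2*1759^1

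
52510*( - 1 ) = -52510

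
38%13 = 12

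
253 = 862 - 609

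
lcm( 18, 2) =18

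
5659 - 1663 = 3996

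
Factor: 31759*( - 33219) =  - 1055002221 = -3^2*7^1*13^1*349^1*3691^1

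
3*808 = 2424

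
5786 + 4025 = 9811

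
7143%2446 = 2251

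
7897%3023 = 1851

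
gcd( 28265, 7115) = 5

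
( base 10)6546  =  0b1100110010010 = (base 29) 7ML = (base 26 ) 9hk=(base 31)6P5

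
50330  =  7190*7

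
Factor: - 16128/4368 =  -48/13 = - 2^4*3^1*13^( - 1) 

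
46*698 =32108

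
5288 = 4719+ 569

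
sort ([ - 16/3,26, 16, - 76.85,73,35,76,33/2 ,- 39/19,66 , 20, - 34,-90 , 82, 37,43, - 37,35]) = [ - 90,-76.85, - 37, - 34, - 16/3, - 39/19, 16, 33/2,20 , 26, 35,35,37,43, 66,73 , 76,82]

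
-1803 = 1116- 2919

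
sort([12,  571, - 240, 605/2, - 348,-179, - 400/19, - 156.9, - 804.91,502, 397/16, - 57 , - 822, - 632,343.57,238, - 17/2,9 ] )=[ - 822, - 804.91, - 632, -348, - 240, - 179, - 156.9, - 57, - 400/19,  -  17/2,9,12,397/16, 238,605/2,343.57, 502,571]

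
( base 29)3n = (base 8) 156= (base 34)38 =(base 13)86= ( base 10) 110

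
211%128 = 83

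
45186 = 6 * 7531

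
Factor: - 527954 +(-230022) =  - 757976  =  -2^3*94747^1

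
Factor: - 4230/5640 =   -  3/4 =- 2^(  -  2)*3^1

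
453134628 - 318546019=134588609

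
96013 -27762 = 68251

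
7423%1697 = 635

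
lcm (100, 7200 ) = 7200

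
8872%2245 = 2137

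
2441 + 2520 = 4961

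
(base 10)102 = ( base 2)1100110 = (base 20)52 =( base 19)57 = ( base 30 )3C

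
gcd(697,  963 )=1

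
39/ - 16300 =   -  1+16261/16300 = - 0.00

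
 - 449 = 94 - 543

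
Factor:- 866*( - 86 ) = 74476 = 2^2*43^1*433^1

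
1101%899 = 202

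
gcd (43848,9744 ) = 4872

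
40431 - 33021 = 7410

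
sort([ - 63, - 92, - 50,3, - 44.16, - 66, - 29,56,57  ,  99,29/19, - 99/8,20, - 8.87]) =[ - 92, - 66, - 63, - 50, - 44.16, - 29, - 99/8, - 8.87, 29/19,3, 20,56,57,99 ] 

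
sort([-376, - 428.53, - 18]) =[ - 428.53,  -  376, - 18 ] 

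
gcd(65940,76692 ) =84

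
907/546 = 1 + 361/546 = 1.66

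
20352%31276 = 20352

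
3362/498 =6  +  187/249= 6.75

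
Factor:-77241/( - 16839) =3^( - 1)*1871^( - 1 )*25747^1=25747/5613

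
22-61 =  - 39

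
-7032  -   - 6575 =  - 457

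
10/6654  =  5/3327 = 0.00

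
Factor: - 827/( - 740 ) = 2^(-2 )*5^( - 1)*37^( - 1)  *827^1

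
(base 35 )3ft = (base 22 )8g5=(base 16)1085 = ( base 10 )4229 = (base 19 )bdb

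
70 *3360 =235200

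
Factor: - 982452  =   - 2^2*3^1 * 19^1*31^1*139^1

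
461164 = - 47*( - 9812 ) 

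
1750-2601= - 851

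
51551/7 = 7364 + 3/7 = 7364.43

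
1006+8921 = 9927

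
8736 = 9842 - 1106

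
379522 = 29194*13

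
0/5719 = 0 = 0.00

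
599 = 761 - 162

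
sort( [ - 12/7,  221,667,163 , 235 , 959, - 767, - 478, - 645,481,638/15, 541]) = [ - 767, - 645, - 478, - 12/7, 638/15,  163,221, 235,481, 541, 667,959] 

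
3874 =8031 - 4157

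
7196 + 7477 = 14673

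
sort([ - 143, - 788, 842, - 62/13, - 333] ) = [ - 788, - 333, -143 ,-62/13, 842] 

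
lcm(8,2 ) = 8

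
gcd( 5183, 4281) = 1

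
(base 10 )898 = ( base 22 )1ii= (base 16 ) 382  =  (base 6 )4054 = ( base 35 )PN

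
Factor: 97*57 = 5529 = 3^1*19^1*97^1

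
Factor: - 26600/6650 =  - 4 = -2^2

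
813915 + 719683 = 1533598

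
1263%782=481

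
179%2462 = 179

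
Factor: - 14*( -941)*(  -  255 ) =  - 3359370 = - 2^1*3^1*5^1*7^1*17^1 * 941^1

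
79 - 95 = -16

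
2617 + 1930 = 4547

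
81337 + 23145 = 104482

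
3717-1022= 2695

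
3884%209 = 122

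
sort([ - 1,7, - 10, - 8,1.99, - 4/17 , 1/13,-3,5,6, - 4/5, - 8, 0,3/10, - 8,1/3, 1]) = [ - 10, - 8, - 8, - 8, - 3, - 1, - 4/5, - 4/17, 0, 1/13, 3/10, 1/3, 1,1.99,  5, 6, 7] 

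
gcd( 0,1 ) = 1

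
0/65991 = 0 = 0.00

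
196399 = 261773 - 65374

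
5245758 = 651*8058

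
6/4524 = 1/754 =0.00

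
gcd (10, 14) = 2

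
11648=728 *16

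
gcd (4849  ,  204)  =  1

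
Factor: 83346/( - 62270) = - 87/65 = - 3^1*5^(-1)*13^( - 1 )*29^1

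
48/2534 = 24/1267 = 0.02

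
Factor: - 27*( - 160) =2^5*3^3*5^1 = 4320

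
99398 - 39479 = 59919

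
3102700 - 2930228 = 172472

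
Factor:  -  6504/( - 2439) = 2^3*3^( - 1) = 8/3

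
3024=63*48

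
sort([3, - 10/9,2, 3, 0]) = [ - 10/9 , 0 , 2, 3, 3]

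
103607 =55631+47976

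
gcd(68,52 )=4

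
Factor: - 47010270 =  - 2^1*3^1*5^1*17^1*92177^1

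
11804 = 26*454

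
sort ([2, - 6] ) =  [ - 6, 2 ] 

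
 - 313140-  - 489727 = 176587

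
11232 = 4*2808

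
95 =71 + 24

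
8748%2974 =2800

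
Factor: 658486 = 2^1 *329243^1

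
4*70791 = 283164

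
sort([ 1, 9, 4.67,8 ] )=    [ 1 , 4.67, 8,9 ] 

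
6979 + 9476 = 16455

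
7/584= 7/584 = 0.01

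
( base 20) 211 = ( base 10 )821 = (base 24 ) 1A5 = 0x335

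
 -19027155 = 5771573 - 24798728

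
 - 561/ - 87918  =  187/29306 = 0.01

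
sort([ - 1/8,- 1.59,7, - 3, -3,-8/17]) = [-3,-3, - 1.59, - 8/17,-1/8, 7]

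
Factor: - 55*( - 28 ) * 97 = 2^2*5^1*7^1*11^1*97^1 = 149380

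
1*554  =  554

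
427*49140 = 20982780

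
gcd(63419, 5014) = 1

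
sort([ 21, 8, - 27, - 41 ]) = [ - 41, - 27,8, 21]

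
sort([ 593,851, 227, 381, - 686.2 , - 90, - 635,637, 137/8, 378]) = [ - 686.2, - 635 , - 90,137/8, 227,378,381, 593, 637 , 851]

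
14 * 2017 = 28238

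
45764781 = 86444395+  -  40679614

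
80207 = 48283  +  31924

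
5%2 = 1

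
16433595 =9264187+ 7169408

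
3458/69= 50+8/69 = 50.12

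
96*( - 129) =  - 12384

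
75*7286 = 546450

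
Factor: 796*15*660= 2^4*3^2*5^2*11^1*199^1  =  7880400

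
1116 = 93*12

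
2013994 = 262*7687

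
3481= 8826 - 5345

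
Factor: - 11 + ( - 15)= - 26 = - 2^1*13^1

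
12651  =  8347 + 4304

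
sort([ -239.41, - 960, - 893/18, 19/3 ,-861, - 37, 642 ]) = [ - 960, - 861,-239.41,- 893/18,  -  37, 19/3,642 ] 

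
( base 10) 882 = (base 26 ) 17o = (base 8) 1562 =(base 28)13e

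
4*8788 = 35152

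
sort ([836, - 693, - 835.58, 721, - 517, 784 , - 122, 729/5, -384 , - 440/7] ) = [-835.58, - 693, - 517, - 384 , - 122, - 440/7, 729/5,721,  784 , 836 ]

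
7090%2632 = 1826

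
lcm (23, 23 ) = 23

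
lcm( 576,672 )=4032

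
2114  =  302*7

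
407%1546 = 407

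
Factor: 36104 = 2^3*4513^1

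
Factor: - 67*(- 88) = 5896 = 2^3*11^1*67^1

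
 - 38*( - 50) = 1900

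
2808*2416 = 6784128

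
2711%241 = 60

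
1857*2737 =5082609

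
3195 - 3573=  - 378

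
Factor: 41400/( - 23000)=-3^2 * 5^(- 1 ) = -9/5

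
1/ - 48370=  - 1/48370 = - 0.00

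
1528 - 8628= - 7100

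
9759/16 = 9759/16 = 609.94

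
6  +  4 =10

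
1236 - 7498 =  - 6262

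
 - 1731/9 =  - 193 + 2/3 = - 192.33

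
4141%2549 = 1592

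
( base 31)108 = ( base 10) 969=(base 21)243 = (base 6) 4253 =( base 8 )1711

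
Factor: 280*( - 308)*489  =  -42171360 = - 2^5*3^1*5^1 * 7^2*11^1*163^1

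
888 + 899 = 1787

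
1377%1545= 1377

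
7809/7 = 1115 +4/7 = 1115.57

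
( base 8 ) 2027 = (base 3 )1102210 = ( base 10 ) 1047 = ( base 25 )1GM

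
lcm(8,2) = 8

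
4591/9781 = 4591/9781 = 0.47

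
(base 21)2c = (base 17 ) 33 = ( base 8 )66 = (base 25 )24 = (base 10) 54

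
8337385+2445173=10782558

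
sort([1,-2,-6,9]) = [ - 6, - 2, 1, 9]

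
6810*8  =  54480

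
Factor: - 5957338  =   - 2^1*331^1*8999^1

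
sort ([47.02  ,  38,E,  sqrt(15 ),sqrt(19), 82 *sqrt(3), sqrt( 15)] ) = [E,sqrt(15),sqrt( 15 ),sqrt ( 19), 38,47.02,82*sqrt(3)] 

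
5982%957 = 240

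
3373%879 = 736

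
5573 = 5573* 1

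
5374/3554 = 1+910/1777 = 1.51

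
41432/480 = 5179/60 = 86.32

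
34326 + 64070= 98396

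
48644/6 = 24322/3 = 8107.33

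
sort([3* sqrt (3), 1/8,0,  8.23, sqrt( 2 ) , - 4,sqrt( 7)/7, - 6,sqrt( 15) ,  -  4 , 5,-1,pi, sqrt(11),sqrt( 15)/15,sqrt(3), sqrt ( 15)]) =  [ - 6, -4, - 4 , - 1,0, 1/8,sqrt( 15) /15, sqrt(7)/7,  sqrt( 2 ), sqrt(3), pi, sqrt( 11),sqrt( 15), sqrt(15), 5,3* sqrt(3 ),8.23 ] 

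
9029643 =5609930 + 3419713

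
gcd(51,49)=1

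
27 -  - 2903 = 2930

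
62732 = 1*62732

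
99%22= 11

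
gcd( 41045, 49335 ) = 5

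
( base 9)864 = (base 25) 136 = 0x2c2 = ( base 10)706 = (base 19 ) 1I3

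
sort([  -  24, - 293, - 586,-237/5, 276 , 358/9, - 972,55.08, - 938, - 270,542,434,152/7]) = [ - 972,- 938,-586, - 293,-270,-237/5, - 24,152/7,  358/9,55.08 , 276,434,542 ] 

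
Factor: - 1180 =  - 2^2 * 5^1 * 59^1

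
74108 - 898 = 73210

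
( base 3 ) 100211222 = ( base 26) AG5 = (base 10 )7181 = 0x1c0d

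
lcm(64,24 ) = 192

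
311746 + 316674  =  628420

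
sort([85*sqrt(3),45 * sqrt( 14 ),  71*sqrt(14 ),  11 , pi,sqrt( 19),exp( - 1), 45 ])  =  [exp( - 1 ),pi,sqrt(19 ),11,  45,85*sqrt(3), 45*sqrt( 14),71*sqrt(14)]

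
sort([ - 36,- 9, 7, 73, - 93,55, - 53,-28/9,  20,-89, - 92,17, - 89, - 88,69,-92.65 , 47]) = [ - 93, - 92.65,- 92, - 89, - 89, - 88, - 53, - 36, - 9,- 28/9, 7,17, 20, 47,  55,69, 73 ] 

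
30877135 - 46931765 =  - 16054630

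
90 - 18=72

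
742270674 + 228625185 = 970895859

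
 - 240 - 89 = -329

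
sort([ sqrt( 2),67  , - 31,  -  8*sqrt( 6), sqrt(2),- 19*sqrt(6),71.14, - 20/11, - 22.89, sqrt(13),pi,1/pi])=[ - 19 * sqrt ( 6), - 31, - 22.89, - 8 * sqrt( 6 ),  -  20/11,  1/pi,  sqrt( 2),sqrt ( 2), pi , sqrt( 13),67, 71.14]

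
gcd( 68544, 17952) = 1632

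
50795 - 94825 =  - 44030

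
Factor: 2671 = 2671^1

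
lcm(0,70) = 0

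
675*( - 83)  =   - 56025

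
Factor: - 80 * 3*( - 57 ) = 13680 = 2^4*3^2*5^1*19^1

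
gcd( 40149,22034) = 1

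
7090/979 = 7090/979 = 7.24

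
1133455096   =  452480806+680974290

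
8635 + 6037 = 14672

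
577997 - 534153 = 43844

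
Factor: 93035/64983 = 3^( -1)*5^1*23^1*  809^1 *21661^( - 1) 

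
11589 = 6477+5112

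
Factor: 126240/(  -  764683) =-2^5 * 3^1 * 5^1 * 263^1 * 764683^( - 1)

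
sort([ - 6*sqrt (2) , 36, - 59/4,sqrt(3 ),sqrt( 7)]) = [  -  59/4 , - 6*sqrt( 2),sqrt (3 ), sqrt( 7 ),36]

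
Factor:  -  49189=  - 7^1*7027^1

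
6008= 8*751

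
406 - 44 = 362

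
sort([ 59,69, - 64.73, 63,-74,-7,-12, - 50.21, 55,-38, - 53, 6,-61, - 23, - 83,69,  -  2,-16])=[ - 83, - 74, - 64.73,  -  61, - 53, - 50.21 , - 38, - 23, - 16, - 12, - 7, - 2, 6, 55,  59, 63,69, 69 ]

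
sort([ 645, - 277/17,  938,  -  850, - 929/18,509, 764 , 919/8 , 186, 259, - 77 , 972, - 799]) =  [ -850, - 799, - 77, - 929/18, - 277/17 , 919/8,186, 259,509, 645 , 764, 938 , 972]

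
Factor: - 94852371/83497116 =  - 2^( - 2)*137^( - 1)*50789^( - 1)*31617457^1= - 31617457/27832372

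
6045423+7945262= 13990685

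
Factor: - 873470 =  - 2^1*5^1*13^1 * 6719^1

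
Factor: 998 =2^1*499^1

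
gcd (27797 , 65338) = 7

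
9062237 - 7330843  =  1731394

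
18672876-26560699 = -7887823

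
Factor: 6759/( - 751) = - 9 = -  3^2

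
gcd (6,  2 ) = 2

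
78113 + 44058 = 122171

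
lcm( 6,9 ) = 18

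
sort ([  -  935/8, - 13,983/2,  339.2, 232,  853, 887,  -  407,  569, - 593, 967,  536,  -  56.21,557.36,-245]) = [  -  593, - 407, - 245, - 935/8, - 56.21,  -  13, 232,  339.2,983/2,536, 557.36,569, 853,887,967]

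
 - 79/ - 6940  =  79/6940 = 0.01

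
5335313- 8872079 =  - 3536766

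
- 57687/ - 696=82 + 205/232=82.88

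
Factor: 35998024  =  2^3*53^1 * 59^1*1439^1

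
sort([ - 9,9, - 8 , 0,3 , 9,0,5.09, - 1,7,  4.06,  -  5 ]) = [ - 9, - 8, - 5, - 1, 0 , 0,3, 4.06,5.09, 7,9,9 ]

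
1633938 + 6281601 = 7915539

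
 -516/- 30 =17 + 1/5 = 17.20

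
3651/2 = 3651/2=1825.50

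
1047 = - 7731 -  - 8778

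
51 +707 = 758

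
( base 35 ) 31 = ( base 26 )42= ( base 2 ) 1101010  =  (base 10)106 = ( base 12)8a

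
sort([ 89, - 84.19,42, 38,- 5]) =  [- 84.19, - 5, 38, 42, 89]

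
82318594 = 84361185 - 2042591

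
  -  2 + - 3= -5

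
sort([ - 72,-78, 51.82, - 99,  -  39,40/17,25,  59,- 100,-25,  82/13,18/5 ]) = [ - 100, - 99, - 78, - 72, - 39 , - 25,  40/17, 18/5  ,  82/13, 25, 51.82, 59]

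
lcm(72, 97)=6984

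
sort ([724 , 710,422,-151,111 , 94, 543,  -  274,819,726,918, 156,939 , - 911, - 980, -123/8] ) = [-980,-911,  -  274,  -  151, -123/8,94,111,156,  422,543,710,724,726,819,918,939] 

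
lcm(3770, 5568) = 361920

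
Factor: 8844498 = 2^1*3^3*13^1 *43^1*293^1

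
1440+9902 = 11342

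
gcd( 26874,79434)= 18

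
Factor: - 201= - 3^1 * 67^1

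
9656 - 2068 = 7588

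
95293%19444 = 17517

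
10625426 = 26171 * 406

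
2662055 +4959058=7621113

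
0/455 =0 = 0.00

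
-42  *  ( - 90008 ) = 3780336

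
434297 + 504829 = 939126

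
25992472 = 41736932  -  15744460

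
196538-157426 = 39112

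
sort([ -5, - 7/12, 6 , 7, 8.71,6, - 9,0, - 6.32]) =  [ - 9, - 6.32,-5, -7/12,0, 6,6 , 7,  8.71 ]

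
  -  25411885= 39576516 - 64988401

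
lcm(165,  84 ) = 4620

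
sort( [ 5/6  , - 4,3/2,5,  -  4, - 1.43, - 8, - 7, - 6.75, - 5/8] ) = [ - 8,  -  7, -6.75, - 4, - 4, - 1.43,  -  5/8,5/6, 3/2, 5]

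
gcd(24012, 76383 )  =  207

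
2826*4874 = 13773924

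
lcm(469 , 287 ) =19229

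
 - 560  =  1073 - 1633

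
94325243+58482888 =152808131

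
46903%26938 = 19965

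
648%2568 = 648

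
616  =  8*77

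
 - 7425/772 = -10 + 295/772= -9.62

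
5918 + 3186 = 9104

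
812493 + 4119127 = 4931620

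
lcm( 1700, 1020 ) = 5100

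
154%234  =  154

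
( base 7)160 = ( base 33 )2p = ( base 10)91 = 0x5b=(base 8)133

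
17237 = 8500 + 8737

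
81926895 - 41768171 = 40158724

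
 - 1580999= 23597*( - 67 ) 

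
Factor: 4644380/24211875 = 2^2*3^(-1)*5^( - 3)*13^1*37^( - 1 )*349^( - 1)*17863^1 = 928876/4842375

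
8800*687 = 6045600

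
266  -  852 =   -  586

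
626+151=777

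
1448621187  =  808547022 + 640074165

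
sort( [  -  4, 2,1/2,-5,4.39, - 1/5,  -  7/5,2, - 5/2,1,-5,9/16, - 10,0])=[ - 10,- 5, - 5, - 4,-5/2,-7/5, - 1/5,0,  1/2, 9/16,1,2,2,4.39]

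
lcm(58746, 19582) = 58746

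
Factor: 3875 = 5^3  *  31^1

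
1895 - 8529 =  - 6634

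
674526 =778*867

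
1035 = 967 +68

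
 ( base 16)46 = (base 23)31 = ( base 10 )70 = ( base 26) 2I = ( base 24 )2m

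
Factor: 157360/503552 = 2^( - 4)*5^1 = 5/16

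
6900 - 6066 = 834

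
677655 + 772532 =1450187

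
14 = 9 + 5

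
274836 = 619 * 444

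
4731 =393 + 4338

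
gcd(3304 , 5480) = 8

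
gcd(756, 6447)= 21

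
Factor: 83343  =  3^1*13^1*2137^1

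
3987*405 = 1614735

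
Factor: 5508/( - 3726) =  - 2^1 * 17^1 * 23^(-1) = -34/23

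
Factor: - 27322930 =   -  2^1* 5^1*29^1*71^1*1327^1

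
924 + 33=957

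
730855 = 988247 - 257392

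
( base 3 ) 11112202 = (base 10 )3314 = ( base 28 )46a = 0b110011110010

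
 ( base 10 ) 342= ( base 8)526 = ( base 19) i0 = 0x156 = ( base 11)291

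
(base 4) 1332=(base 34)3O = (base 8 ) 176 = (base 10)126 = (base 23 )5b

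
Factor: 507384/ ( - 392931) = - 696/539 = -2^3*3^1*7^(  -  2 ) * 11^(  -  1)*29^1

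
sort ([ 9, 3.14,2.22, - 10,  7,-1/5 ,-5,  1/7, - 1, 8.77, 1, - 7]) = [ - 10, - 7, - 5, - 1, - 1/5 , 1/7,1,2.22,3.14,  7,8.77,9 ] 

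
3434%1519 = 396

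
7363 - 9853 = -2490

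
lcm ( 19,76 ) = 76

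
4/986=2/493 = 0.00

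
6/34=3/17 = 0.18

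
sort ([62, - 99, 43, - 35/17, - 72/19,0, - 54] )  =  [  -  99,  -  54,- 72/19,  -  35/17,0,43,62 ] 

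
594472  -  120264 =474208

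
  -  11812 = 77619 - 89431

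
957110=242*3955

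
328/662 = 164/331= 0.50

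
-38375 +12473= -25902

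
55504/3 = 55504/3  =  18501.33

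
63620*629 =40016980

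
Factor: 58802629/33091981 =13^(-1) * 31^2*43^1*53^( - 1 ) *1423^1*48029^( - 1)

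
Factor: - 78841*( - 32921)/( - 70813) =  - 2595524561/70813 = - 7^3 * 19^( - 1)*1609^1*3727^( - 1) *4703^1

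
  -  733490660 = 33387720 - 766878380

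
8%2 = 0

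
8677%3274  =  2129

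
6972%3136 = 700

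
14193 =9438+4755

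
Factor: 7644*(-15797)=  - 120752268 = - 2^2*3^1*7^2* 13^1*15797^1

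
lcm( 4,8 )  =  8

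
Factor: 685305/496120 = 873/632 =2^( - 3)*3^2*79^( - 1)*97^1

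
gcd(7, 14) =7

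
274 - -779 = 1053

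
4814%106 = 44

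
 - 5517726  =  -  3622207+- 1895519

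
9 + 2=11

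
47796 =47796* 1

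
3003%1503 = 1500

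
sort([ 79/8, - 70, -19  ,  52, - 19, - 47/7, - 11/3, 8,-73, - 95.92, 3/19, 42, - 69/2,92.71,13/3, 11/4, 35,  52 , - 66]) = [ - 95.92, - 73, - 70, - 66 , - 69/2, - 19,  -  19, - 47/7, - 11/3,3/19,11/4, 13/3,8, 79/8,  35,42,  52, 52,92.71 ] 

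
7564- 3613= 3951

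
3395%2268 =1127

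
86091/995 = 86+521/995 = 86.52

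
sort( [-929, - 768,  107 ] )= [ - 929, - 768, 107]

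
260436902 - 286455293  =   - 26018391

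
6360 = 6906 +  - 546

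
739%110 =79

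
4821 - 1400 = 3421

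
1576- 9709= - 8133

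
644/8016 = 161/2004= 0.08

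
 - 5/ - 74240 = 1/14848= 0.00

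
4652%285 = 92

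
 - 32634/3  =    -  10878 =-10878.00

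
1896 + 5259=7155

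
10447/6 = 10447/6 = 1741.17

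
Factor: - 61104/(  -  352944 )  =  3^ ( - 2)*43^ ( - 1 ) * 67^1 =67/387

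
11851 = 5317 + 6534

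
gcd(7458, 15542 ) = 2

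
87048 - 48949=38099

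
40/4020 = 2/201 =0.01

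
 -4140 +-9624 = - 13764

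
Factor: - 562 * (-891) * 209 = 104655078  =  2^1 * 3^4 * 11^2 * 19^1 * 281^1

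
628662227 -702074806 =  -73412579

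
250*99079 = 24769750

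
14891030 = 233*63910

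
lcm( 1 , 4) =4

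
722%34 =8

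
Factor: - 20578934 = -2^1*10289467^1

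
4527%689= 393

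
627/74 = 627/74 = 8.47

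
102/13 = 102/13 = 7.85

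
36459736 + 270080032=306539768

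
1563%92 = 91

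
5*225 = 1125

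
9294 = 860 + 8434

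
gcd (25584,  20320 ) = 16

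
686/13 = 52 + 10/13= 52.77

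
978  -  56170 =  - 55192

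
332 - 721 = - 389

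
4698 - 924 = 3774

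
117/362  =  117/362 = 0.32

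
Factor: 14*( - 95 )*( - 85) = 2^1*5^2  *  7^1*17^1*19^1 = 113050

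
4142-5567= - 1425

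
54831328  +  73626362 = 128457690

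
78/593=78/593 = 0.13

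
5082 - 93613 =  -88531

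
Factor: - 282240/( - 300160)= 3^2*7^1*67^(-1)= 63/67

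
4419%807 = 384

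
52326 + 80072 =132398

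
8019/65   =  123 + 24/65 =123.37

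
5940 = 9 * 660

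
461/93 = 4 + 89/93 = 4.96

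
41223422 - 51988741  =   - 10765319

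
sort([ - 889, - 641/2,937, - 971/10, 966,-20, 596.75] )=[ - 889, - 641/2, - 971/10, - 20 , 596.75,937,966] 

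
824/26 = 31 + 9/13 = 31.69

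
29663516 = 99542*298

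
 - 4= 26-30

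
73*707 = 51611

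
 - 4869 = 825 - 5694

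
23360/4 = 5840 = 5840.00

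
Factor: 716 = 2^2* 179^1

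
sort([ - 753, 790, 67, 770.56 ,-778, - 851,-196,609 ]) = [ - 851 , - 778, - 753, - 196, 67 , 609,  770.56, 790] 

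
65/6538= 65/6538 = 0.01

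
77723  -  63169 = 14554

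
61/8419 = 61/8419 = 0.01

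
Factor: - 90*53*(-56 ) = 267120 = 2^4*3^2*5^1*7^1*53^1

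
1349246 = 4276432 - 2927186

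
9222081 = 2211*4171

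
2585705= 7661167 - 5075462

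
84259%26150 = 5809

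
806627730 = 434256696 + 372371034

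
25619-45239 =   -  19620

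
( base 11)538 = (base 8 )1206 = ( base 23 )152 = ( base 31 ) KQ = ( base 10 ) 646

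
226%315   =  226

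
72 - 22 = 50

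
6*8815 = 52890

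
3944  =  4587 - 643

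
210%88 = 34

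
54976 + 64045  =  119021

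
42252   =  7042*6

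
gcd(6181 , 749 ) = 7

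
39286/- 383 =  - 39286/383 = - 102.57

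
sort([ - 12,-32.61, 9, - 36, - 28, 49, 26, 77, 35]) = [ - 36, - 32.61, - 28, - 12,  9,  26, 35, 49,77]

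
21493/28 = 21493/28 = 767.61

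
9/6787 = 9/6787 = 0.00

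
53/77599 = 53/77599 = 0.00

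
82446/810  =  13741/135 = 101.79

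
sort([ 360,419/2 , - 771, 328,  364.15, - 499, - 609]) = [- 771,-609, -499, 419/2, 328,360, 364.15]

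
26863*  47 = 1262561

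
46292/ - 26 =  - 23146/13  =  - 1780.46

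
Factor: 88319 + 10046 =5^1*103^1*191^1 = 98365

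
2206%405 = 181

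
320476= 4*80119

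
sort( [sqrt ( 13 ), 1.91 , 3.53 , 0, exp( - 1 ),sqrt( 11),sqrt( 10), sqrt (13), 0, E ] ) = [ 0, 0, exp(-1 ), 1.91,E, sqrt (10),  sqrt (11 ) , 3.53,sqrt(13 ),sqrt(13 ) ] 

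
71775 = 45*1595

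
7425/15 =495  =  495.00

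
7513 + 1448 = 8961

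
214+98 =312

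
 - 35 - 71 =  - 106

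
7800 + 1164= 8964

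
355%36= 31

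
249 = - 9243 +9492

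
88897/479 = 185 + 282/479=185.59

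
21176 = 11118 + 10058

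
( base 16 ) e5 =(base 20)b9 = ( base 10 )229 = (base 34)6p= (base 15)104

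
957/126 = 319/42 = 7.60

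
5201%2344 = 513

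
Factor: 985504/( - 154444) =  - 246376/38611 = -2^3*13^1*23^1*103^1  *38611^( -1) 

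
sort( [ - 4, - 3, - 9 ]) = [-9, - 4, - 3]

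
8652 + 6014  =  14666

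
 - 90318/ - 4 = 22579 + 1/2 = 22579.50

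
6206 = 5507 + 699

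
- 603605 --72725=-530880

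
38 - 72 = - 34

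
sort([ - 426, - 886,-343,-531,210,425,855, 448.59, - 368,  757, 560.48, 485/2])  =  [ - 886, - 531, - 426, - 368, - 343,210,485/2,425,448.59,560.48,757, 855]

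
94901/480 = 197  +  341/480   =  197.71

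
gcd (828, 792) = 36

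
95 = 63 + 32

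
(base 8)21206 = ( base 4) 2022012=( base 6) 104530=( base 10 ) 8838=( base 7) 34524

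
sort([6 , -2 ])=[-2, 6] 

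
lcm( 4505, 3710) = 63070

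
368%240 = 128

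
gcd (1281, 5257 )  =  7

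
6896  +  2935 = 9831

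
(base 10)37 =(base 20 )1h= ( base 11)34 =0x25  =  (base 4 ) 211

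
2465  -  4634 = - 2169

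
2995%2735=260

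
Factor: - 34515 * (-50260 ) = 1734723900 = 2^2*3^2*5^2*7^1*13^1* 59^1*359^1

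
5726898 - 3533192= 2193706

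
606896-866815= - 259919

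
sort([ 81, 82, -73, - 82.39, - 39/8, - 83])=[ - 83, - 82.39, - 73,-39/8, 81,82]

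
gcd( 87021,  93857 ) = 1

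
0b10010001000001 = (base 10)9281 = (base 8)22101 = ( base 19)16d9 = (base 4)2101001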